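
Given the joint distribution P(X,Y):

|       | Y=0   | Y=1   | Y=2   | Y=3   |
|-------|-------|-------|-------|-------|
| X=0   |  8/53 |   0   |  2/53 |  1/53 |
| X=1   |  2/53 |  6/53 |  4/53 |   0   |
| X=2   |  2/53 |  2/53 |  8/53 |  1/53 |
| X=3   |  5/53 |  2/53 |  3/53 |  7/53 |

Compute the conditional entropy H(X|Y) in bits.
1.5697 bits

H(X|Y) = H(X,Y) - H(Y)

H(X,Y) = -Σ_{x,y} P(x,y) log₂ P(x,y). Per-cell terms -P(x,y)·log₂P(x,y):
  X=0: 0.411762, 0.000000, 0.178412, 0.108074
  X=1: 0.178412, 0.355807, 0.281352, 0.000000
  X=2: 0.178412, 0.178412, 0.411762, 0.108074
  X=3: 0.321320, 0.178412, 0.234507, 0.385735
  (cells with P = 0 contribute 0)
Sum of the 16 terms: H(X,Y) = 3.51045 bits

Marginal of Y (column sums):
  P(Y=0) = 8/53 + 2/53 + 2/53 + 5/53 = 17/53
  P(Y=1) = 0 + 6/53 + 2/53 + 2/53 = 10/53
  P(Y=2) = 2/53 + 4/53 + 8/53 + 3/53 = 17/53
  P(Y=3) = 1/53 + 0 + 1/53 + 7/53 = 9/53
H(Y) = -[(17/53)·log₂(17/53) + (10/53)·log₂(10/53) + (17/53)·log₂(17/53) + (9/53)·log₂(9/53)]
  = 0.526185 + 0.453961 + 0.526185 + 0.434377 = 1.94071 bits

H(X|Y) = H(X,Y) - H(Y) = 3.51045 - 1.94071 = 1.5697 bits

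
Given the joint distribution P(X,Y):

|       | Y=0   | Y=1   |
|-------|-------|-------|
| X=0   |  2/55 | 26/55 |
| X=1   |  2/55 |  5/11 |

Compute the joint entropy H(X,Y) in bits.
1.3758 bits

H(X,Y) = -Σ_{x,y} P(x,y) log₂ P(x,y). Per-cell terms -P(x,y)·log₂P(x,y):
  X=0: 0.1739, 0.5110
  X=1: 0.1739, 0.5170
Sum of the 4 terms: H(X,Y) = 1.3758 bits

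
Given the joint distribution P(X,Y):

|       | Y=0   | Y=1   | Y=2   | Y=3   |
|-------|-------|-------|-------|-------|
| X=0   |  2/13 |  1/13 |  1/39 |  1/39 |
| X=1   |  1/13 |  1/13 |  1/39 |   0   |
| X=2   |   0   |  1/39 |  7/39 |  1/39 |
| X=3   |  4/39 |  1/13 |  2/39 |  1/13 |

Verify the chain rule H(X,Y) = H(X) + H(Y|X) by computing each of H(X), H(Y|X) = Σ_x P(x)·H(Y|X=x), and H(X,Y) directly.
H(X) = 1.9712 bits, H(Y|X) = 1.5466 bits, H(X,Y) = 3.5178 bits

Marginal of X (row sums):
  P(X=0) = 2/13 + 1/13 + 1/39 + 1/39 = 11/39
  P(X=1) = 1/13 + 1/13 + 1/39 + 0 = 7/39
  P(X=2) = 0 + 1/39 + 7/39 + 1/39 = 3/13
  P(X=3) = 4/39 + 1/13 + 2/39 + 1/13 = 4/13
H(X) = -[(11/39)·log₂(11/39) + (7/39)·log₂(7/39) + (3/13)·log₂(3/13) + (4/13)·log₂(4/13)]
  = 0.51502 + 0.44478 + 0.48819 + 0.52321 = 1.9712 bits

H(Y|X) = Σ_x P(x)·H(Y|X=x):
  X=0: P(X=0) = 11/39, P(Y|X=0) = (6/11, 3/11, 1/11, 1/11) → H(Y|X=0) = 1.61719
  X=1: P(X=1) = 7/39, P(Y|X=1) = (3/7, 3/7, 1/7, 0) → H(Y|X=1) = 1.44882
  X=2: P(X=2) = 3/13, P(Y|X=2) = (0, 1/9, 7/9, 1/9) → H(Y|X=2) = 0.98643
  X=3: P(X=3) = 4/13, P(Y|X=3) = (1/3, 1/4, 1/6, 1/4) → H(Y|X=3) = 1.95915
H(Y|X) = (11/39)·1.61719 + (7/39)·1.44882 + (3/13)·0.98643 + (4/13)·1.95915 = 1.5466 bits

H(X,Y) = -Σ_{x,y} P(x,y) log₂ P(x,y). Per-cell terms -P(x,y)·log₂P(x,y):
  X=0: 0.41545, 0.28465, 0.13552, 0.13552
  X=1: 0.28465, 0.28465, 0.13552, 0.00000
  X=2: 0.00000, 0.13552, 0.44478, 0.13552
  X=3: 0.33696, 0.28465, 0.21976, 0.28465
  (cells with P = 0 contribute 0)
Sum of the 16 terms: H(X,Y) = 3.5178 bits

Chain rule check:
  H(X) + H(Y|X) = 1.9712 + 1.5466 = 3.5178 bits
  H(X,Y) = 3.5178 bits
✓ Chain rule verified.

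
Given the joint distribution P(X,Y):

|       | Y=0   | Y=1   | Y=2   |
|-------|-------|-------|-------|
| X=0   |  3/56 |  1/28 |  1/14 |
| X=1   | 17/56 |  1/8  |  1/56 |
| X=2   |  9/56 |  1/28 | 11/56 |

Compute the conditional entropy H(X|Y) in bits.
1.2582 bits

H(X|Y) = H(X,Y) - H(Y)

H(X,Y) = -Σ_{x,y} P(x,y) log₂ P(x,y). Per-cell terms -P(x,y)·log₂P(x,y):
  X=0: 0.22620, 0.17169, 0.27195
  X=1: 0.52211, 0.37500, 0.10370
  X=2: 0.42387, 0.17169, 0.46120
Sum of the 9 terms: H(X,Y) = 2.7274 bits

Marginal of Y (column sums):
  P(Y=0) = 3/56 + 17/56 + 9/56 = 29/56
  P(Y=1) = 1/28 + 1/8 + 1/28 = 11/56
  P(Y=2) = 1/14 + 1/56 + 11/56 = 2/7
H(Y) = -[(29/56)·log₂(29/56) + (11/56)·log₂(11/56) + (2/7)·log₂(2/7)]
  = 0.49164 + 0.46120 + 0.51639 = 1.4692 bits

H(X|Y) = H(X,Y) - H(Y) = 2.7274 - 1.4692 = 1.2582 bits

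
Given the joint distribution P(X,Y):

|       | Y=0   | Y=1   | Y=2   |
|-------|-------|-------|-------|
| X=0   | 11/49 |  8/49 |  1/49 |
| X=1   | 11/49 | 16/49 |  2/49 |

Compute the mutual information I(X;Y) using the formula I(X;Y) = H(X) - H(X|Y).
0.0205 bits

I(X;Y) = H(X) - H(X|Y)

Marginal of X (row sums):
  P(X=0) = 11/49 + 8/49 + 1/49 = 20/49
  P(X=1) = 11/49 + 16/49 + 2/49 = 29/49
H(X) = -[(20/49)·log₂(20/49) + (29/49)·log₂(29/49)]
  = 0.52767 + 0.44786 = 0.9755 bits

Marginal of Y (column sums):
  P(Y=0) = 11/49 + 11/49 = 22/49
  P(Y=1) = 8/49 + 16/49 = 24/49
  P(Y=2) = 1/49 + 2/49 = 3/49
H(X|Y) = Σ_y P(y)·H(X|Y=y):
  Y=0: P(Y=0) = 22/49, P(X|Y=0) = (1/2, 1/2) → H(X|Y=0) = 1.00000
  Y=1: P(Y=1) = 24/49, P(X|Y=1) = (1/3, 2/3) → H(X|Y=1) = 0.91830
  Y=2: P(Y=2) = 3/49, P(X|Y=2) = (1/3, 2/3) → H(X|Y=2) = 0.91830
H(X|Y) = (22/49)·1.00000 + (24/49)·0.91830 + (3/49)·0.91830 = 0.9550 bits

I(X;Y) = H(X) - H(X|Y) = 0.9755 - 0.9550 = 0.0205 bits

Cross-check via I(X;Y) = H(X) + H(Y) - H(X,Y): computing H(Y) from the column sums and H(X,Y) from the 6 cells in the same way gives H(Y) = 1.2698 bits and H(X,Y) = 2.2248 bits, so
I(X;Y) = 0.9755 + 1.2698 - 2.2248 = 0.0205 bits ✓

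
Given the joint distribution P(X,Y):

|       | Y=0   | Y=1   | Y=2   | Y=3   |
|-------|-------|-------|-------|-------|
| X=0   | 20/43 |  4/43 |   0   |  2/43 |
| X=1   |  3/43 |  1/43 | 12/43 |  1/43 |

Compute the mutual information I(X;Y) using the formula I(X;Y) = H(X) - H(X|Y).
0.5214 bits

I(X;Y) = H(X) - H(X|Y)

Marginal of X (row sums):
  P(X=0) = 20/43 + 4/43 + 0 + 2/43 = 26/43
  P(X=1) = 3/43 + 1/43 + 12/43 + 1/43 = 17/43
H(X) = -[(26/43)·log₂(26/43) + (17/43)·log₂(17/43)]
  = 0.4389 + 0.5293 = 0.9682 bits

Marginal of Y (column sums):
  P(Y=0) = 20/43 + 3/43 = 23/43
  P(Y=1) = 4/43 + 1/43 = 5/43
  P(Y=2) = 0 + 12/43 = 12/43
  P(Y=3) = 2/43 + 1/43 = 3/43
H(X|Y) = Σ_y P(y)·H(X|Y=y):
  Y=0: P(Y=0) = 23/43, P(X|Y=0) = (20/23, 3/23) → H(X|Y=0) = 0.5586
  Y=1: P(Y=1) = 5/43, P(X|Y=1) = (4/5, 1/5) → H(X|Y=1) = 0.7219
  Y=2: P(Y=2) = 12/43, P(X|Y=2) = (0, 1) → H(X|Y=2) = 0.0000
  Y=3: P(Y=3) = 3/43, P(X|Y=3) = (2/3, 1/3) → H(X|Y=3) = 0.9183
H(X|Y) = (23/43)·0.5586 + (5/43)·0.7219 + (12/43)·0.0000 + (3/43)·0.9183 = 0.4468 bits

I(X;Y) = H(X) - H(X|Y) = 0.9682 - 0.4468 = 0.5214 bits

Cross-check via I(X;Y) = H(X) + H(Y) - H(X,Y): computing H(Y) from the column sums and H(X,Y) from the 8 cells in the same way gives H(Y) = 1.6257 bits and H(X,Y) = 2.0725 bits, so
I(X;Y) = 0.9682 + 1.6257 - 2.0725 = 0.5214 bits ✓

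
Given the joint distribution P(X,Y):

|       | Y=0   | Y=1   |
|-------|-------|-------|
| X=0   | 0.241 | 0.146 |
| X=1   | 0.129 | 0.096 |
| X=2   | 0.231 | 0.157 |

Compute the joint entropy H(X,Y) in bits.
2.5134 bits

H(X,Y) = -Σ_{x,y} P(x,y) log₂ P(x,y). Per-cell terms -P(x,y)·log₂P(x,y):
  X=0: 0.4947, 0.4053
  X=1: 0.3811, 0.3246
  X=2: 0.4883, 0.4194
Sum of the 6 terms: H(X,Y) = 2.5134 bits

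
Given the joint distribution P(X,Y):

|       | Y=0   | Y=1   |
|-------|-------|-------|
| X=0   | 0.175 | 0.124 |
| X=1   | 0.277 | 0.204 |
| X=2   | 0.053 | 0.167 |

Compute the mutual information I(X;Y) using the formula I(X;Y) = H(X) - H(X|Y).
0.0590 bits

I(X;Y) = H(X) - H(X|Y)

Marginal of X (row sums):
  P(X=0) = 0.175 + 0.124 = 0.299
  P(X=1) = 0.277 + 0.204 = 0.481
  P(X=2) = 0.053 + 0.167 = 0.220
H(X) = -[0.299·log₂(0.299) + 0.481·log₂(0.481) + 0.220·log₂(0.220)]
  = 0.520793 + 0.507884 + 0.480573 = 1.50925 bits

Marginal of Y (column sums):
  P(Y=0) = 0.175 + 0.277 + 0.053 = 0.505
  P(Y=1) = 0.124 + 0.204 + 0.167 = 0.495
H(X|Y) = Σ_y P(y)·H(X|Y=y):
  Y=0: P(Y=0) = 0.505, P(X|Y=0) = (35/101, 277/505, 53/505) → H(X|Y=0) = 1.346381
  Y=1: P(Y=1) = 0.495, P(X|Y=1) = (124/495, 68/165, 167/495) → H(X|Y=1) = 1.556186
H(X|Y) = 0.505·1.346381 + 0.495·1.556186 = 1.45023 bits

I(X;Y) = H(X) - H(X|Y) = 1.50925 - 1.45023 = 0.0590 bits

Cross-check via I(X;Y) = H(X) + H(Y) - H(X,Y): computing H(Y) from the column sums and H(X,Y) from the 6 cells in the same way gives H(Y) = 0.99993 bits and H(X,Y) = 2.45016 bits, so
I(X;Y) = 1.50925 + 0.99993 - 2.45016 = 0.0590 bits ✓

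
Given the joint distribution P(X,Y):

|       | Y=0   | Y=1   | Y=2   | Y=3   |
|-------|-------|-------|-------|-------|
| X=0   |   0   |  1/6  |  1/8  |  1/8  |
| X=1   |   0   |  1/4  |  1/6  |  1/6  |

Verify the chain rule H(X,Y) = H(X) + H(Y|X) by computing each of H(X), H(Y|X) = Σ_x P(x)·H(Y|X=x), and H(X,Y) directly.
H(X) = 0.9799 bits, H(Y|X) = 1.5626 bits, H(X,Y) = 2.5425 bits

Marginal of X (row sums):
  P(X=0) = 0 + 1/6 + 1/8 + 1/8 = 5/12
  P(X=1) = 0 + 1/4 + 1/6 + 1/6 = 7/12
H(X) = -[(5/12)·log₂(5/12) + (7/12)·log₂(7/12)]
  = 0.52626 + 0.45360 = 0.9799 bits

H(Y|X) = Σ_x P(x)·H(Y|X=x):
  X=0: P(X=0) = 5/12, P(Y|X=0) = (0, 2/5, 3/10, 3/10) → H(Y|X=0) = 1.57095
  X=1: P(X=1) = 7/12, P(Y|X=1) = (0, 3/7, 2/7, 2/7) → H(Y|X=1) = 1.55666
H(Y|X) = (5/12)·1.57095 + (7/12)·1.55666 = 1.5626 bits

H(X,Y) = -Σ_{x,y} P(x,y) log₂ P(x,y). Per-cell terms -P(x,y)·log₂P(x,y):
  X=0: 0.00000, 0.43083, 0.37500, 0.37500
  X=1: 0.00000, 0.50000, 0.43083, 0.43083
  (cells with P = 0 contribute 0)
Sum of the 8 terms: H(X,Y) = 2.5425 bits

Chain rule check:
  H(X) + H(Y|X) = 0.9799 + 1.5626 = 2.5425 bits
  H(X,Y) = 2.5425 bits
✓ Chain rule verified.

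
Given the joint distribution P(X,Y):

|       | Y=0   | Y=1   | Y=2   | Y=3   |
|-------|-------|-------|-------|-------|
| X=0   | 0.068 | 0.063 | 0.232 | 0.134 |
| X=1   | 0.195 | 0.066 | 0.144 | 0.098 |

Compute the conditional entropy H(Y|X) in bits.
1.8423 bits

H(Y|X) = H(X,Y) - H(X)

H(X,Y) = -Σ_{x,y} P(x,y) log₂ P(x,y). Per-cell terms -P(x,y)·log₂P(x,y):
  X=0: 0.2637, 0.2513, 0.4890, 0.3886
  X=1: 0.4599, 0.2588, 0.4026, 0.3284
Sum of the 8 terms: H(X,Y) = 2.8423 bits

Marginal of X (row sums):
  P(X=0) = 0.068 + 0.063 + 0.232 + 0.134 = 0.497
  P(X=1) = 0.195 + 0.066 + 0.144 + 0.098 = 0.503
H(X) = -[0.497·log₂(0.497) + 0.503·log₂(0.503)]
  = 0.5013 + 0.4987 = 1.0000 bits

H(Y|X) = H(X,Y) - H(X) = 2.8423 - 1.0000 = 1.8423 bits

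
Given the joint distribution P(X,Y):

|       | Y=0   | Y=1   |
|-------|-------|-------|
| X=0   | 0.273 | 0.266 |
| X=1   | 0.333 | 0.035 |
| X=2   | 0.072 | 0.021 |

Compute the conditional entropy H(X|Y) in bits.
1.2009 bits

H(X|Y) = H(X,Y) - H(Y)

H(X,Y) = -Σ_{x,y} P(x,y) log₂ P(x,y). Per-cell terms -P(x,y)·log₂P(x,y):
  X=0: 0.5113, 0.5082
  X=1: 0.5283, 0.1693
  X=2: 0.2733, 0.1170
Sum of the 6 terms: H(X,Y) = 2.1074 bits

Marginal of Y (column sums):
  P(Y=0) = 0.273 + 0.333 + 0.072 = 0.678
  P(Y=1) = 0.266 + 0.035 + 0.021 = 0.322
H(Y) = -[0.678·log₂(0.678) + 0.322·log₂(0.322)]
  = 0.3801 + 0.5264 = 0.9065 bits

H(X|Y) = H(X,Y) - H(Y) = 2.1074 - 0.9065 = 1.2009 bits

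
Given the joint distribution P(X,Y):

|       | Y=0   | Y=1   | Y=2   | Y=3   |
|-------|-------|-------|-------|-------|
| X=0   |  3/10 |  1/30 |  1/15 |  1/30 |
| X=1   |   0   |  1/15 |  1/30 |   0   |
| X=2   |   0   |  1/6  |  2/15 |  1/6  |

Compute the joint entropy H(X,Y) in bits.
2.7819 bits

H(X,Y) = -Σ_{x,y} P(x,y) log₂ P(x,y). Per-cell terms -P(x,y)·log₂P(x,y):
  X=0: 0.52109, 0.16356, 0.26046, 0.16356
  X=1: 0.00000, 0.26046, 0.16356, 0.00000
  X=2: 0.00000, 0.43083, 0.38759, 0.43083
  (cells with P = 0 contribute 0)
Sum of the 12 terms: H(X,Y) = 2.7819 bits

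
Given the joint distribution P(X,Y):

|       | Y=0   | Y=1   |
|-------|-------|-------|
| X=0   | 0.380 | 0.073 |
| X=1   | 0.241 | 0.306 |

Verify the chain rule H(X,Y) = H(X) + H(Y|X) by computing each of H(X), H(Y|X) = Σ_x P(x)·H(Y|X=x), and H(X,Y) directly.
H(X) = 0.9936 bits, H(Y|X) = 0.8300 bits, H(X,Y) = 1.8236 bits

Marginal of X (row sums):
  P(X=0) = 0.380 + 0.073 = 0.453
  P(X=1) = 0.241 + 0.306 = 0.547
H(X) = -[0.453·log₂(0.453) + 0.547·log₂(0.547)]
  = 0.5175 + 0.4761 = 0.9936 bits

H(Y|X) = Σ_x P(x)·H(Y|X=x):
  X=0: P(X=0) = 0.453, P(Y|X=0) = (380/453, 73/453) → H(Y|X=0) = 0.6370
  X=1: P(X=1) = 0.547, P(Y|X=1) = (241/547, 306/547) → H(Y|X=1) = 0.9898
H(Y|X) = 0.453·0.6370 + 0.547·0.9898 = 0.8300 bits

H(X,Y) = -Σ_{x,y} P(x,y) log₂ P(x,y). Per-cell terms -P(x,y)·log₂P(x,y):
  X=0: 0.5305, 0.2756
  X=1: 0.4947, 0.5228
Sum of the 4 terms: H(X,Y) = 1.8236 bits

Chain rule check:
  H(X) + H(Y|X) = 0.9936 + 0.8300 = 1.8236 bits
  H(X,Y) = 1.8236 bits
✓ Chain rule verified.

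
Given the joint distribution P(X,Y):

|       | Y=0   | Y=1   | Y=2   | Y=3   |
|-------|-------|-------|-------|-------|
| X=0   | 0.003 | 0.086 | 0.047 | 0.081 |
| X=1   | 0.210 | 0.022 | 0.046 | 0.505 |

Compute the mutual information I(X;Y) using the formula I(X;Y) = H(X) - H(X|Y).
0.2205 bits

I(X;Y) = H(X) - H(X|Y)

Marginal of X (row sums):
  P(X=0) = 0.003 + 0.086 + 0.047 + 0.081 = 0.217
  P(X=1) = 0.210 + 0.022 + 0.046 + 0.505 = 0.783
H(X) = -[0.217·log₂(0.217) + 0.783·log₂(0.783)]
  = 0.47832 + 0.27633 = 0.75465 bits

Marginal of Y (column sums):
  P(Y=0) = 0.003 + 0.210 = 0.213
  P(Y=1) = 0.086 + 0.022 = 0.108
  P(Y=2) = 0.047 + 0.046 = 0.093
  P(Y=3) = 0.081 + 0.505 = 0.586
H(X|Y) = Σ_y P(y)·H(X|Y=y):
  Y=0: P(Y=0) = 0.213, P(X|Y=0) = (1/71, 70/71) → H(X|Y=0) = 0.10679
  Y=1: P(Y=1) = 0.108, P(X|Y=1) = (43/54, 11/54) → H(X|Y=1) = 0.72927
  Y=2: P(Y=2) = 0.093, P(X|Y=2) = (47/93, 46/93) → H(X|Y=2) = 0.99992
  Y=3: P(Y=3) = 0.586, P(X|Y=3) = (81/586, 505/586) → H(X|Y=3) = 0.57957
H(X|Y) = 0.213·0.10679 + 0.108·0.72927 + 0.093·0.99992 + 0.586·0.57957 = 0.53413 bits

I(X;Y) = H(X) - H(X|Y) = 0.75465 - 0.53413 = 0.2205 bits

Cross-check via I(X;Y) = H(X) + H(Y) - H(X,Y): computing H(Y) from the column sums and H(X,Y) from the 8 cells in the same way gives H(Y) = 1.59249 bits and H(X,Y) = 2.12662 bits, so
I(X;Y) = 0.75465 + 1.59249 - 2.12662 = 0.2205 bits ✓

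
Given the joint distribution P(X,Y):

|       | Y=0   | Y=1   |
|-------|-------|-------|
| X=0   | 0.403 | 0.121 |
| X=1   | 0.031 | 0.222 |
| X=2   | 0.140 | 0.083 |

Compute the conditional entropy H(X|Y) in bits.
1.2455 bits

H(X|Y) = H(X,Y) - H(Y)

H(X,Y) = -Σ_{x,y} P(x,y) log₂ P(x,y). Per-cell terms -P(x,y)·log₂P(x,y):
  X=0: 0.5284, 0.3687
  X=1: 0.1554, 0.4820
  X=2: 0.3971, 0.2980
Sum of the 6 terms: H(X,Y) = 2.2296 bits

Marginal of Y (column sums):
  P(Y=0) = 0.403 + 0.031 + 0.140 = 0.574
  P(Y=1) = 0.121 + 0.222 + 0.083 = 0.426
H(Y) = -[0.574·log₂(0.574) + 0.426·log₂(0.426)]
  = 0.4597 + 0.5244 = 0.9841 bits

H(X|Y) = H(X,Y) - H(Y) = 2.2296 - 0.9841 = 1.2455 bits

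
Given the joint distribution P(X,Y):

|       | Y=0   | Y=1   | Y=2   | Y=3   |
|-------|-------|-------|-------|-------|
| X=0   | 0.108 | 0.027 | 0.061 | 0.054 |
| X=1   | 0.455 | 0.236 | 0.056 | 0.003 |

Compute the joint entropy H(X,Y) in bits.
2.2275 bits

H(X,Y) = -Σ_{x,y} P(x,y) log₂ P(x,y). Per-cell terms -P(x,y)·log₂P(x,y):
  X=0: 0.3468, 0.1407, 0.2461, 0.2274
  X=1: 0.5169, 0.4916, 0.2329, 0.0251
Sum of the 8 terms: H(X,Y) = 2.2275 bits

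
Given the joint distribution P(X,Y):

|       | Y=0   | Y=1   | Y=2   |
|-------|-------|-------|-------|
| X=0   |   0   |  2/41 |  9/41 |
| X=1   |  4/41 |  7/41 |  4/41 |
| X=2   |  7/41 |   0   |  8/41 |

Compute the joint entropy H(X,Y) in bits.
2.6787 bits

H(X,Y) = -Σ_{x,y} P(x,y) log₂ P(x,y). Per-cell terms -P(x,y)·log₂P(x,y):
  X=0: 0.00000, 0.21256, 0.48021
  X=1: 0.32757, 0.43540, 0.32757
  X=2: 0.43540, 0.00000, 0.46001
  (cells with P = 0 contribute 0)
Sum of the 9 terms: H(X,Y) = 2.6787 bits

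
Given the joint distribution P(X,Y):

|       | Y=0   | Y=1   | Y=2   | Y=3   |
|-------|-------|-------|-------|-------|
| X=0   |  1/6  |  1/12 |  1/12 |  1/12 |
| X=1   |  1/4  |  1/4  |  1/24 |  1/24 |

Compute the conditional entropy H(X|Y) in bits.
0.9046 bits

H(X|Y) = H(X,Y) - H(Y)

H(X,Y) = -Σ_{x,y} P(x,y) log₂ P(x,y). Per-cell terms -P(x,y)·log₂P(x,y):
  X=0: 0.430827, 0.298747, 0.298747, 0.298747
  X=1: 0.500000, 0.500000, 0.191040, 0.191040
Sum of the 8 terms: H(X,Y) = 2.709148 bits

Marginal of Y (column sums):
  P(Y=0) = 1/6 + 1/4 = 5/12
  P(Y=1) = 1/12 + 1/4 = 1/3
  P(Y=2) = 1/12 + 1/24 = 1/8
  P(Y=3) = 1/12 + 1/24 = 1/8
H(Y) = -[(5/12)·log₂(5/12) + (1/3)·log₂(1/3) + (1/8)·log₂(1/8) + (1/8)·log₂(1/8)]
  = 0.526264 + 0.528321 + 0.375000 + 0.375000 = 1.804585 bits

H(X|Y) = H(X,Y) - H(Y) = 2.709148 - 1.804585 = 0.9046 bits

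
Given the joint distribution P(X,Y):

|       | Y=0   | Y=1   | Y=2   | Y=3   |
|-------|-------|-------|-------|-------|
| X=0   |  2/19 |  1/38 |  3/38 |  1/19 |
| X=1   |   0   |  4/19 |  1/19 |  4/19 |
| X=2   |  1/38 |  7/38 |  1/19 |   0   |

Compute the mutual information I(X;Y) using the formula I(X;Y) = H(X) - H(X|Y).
0.4171 bits

I(X;Y) = H(X) - H(X|Y)

Marginal of X (row sums):
  P(X=0) = 2/19 + 1/38 + 3/38 + 1/19 = 5/19
  P(X=1) = 0 + 4/19 + 1/19 + 4/19 = 9/19
  P(X=2) = 1/38 + 7/38 + 1/19 + 0 = 5/19
H(X) = -[(5/19)·log₂(5/19) + (9/19)·log₂(9/19) + (5/19)·log₂(5/19)]
  = 0.50684 + 0.51063 + 0.50684 = 1.5243 bits

Marginal of Y (column sums):
  P(Y=0) = 2/19 + 0 + 1/38 = 5/38
  P(Y=1) = 1/38 + 4/19 + 7/38 = 8/19
  P(Y=2) = 3/38 + 1/19 + 1/19 = 7/38
  P(Y=3) = 1/19 + 4/19 + 0 = 5/19
H(X|Y) = Σ_y P(y)·H(X|Y=y):
  Y=0: P(Y=0) = 5/38, P(X|Y=0) = (4/5, 0, 1/5) → H(X|Y=0) = 0.72193
  Y=1: P(Y=1) = 8/19, P(X|Y=1) = (1/16, 1/2, 7/16) → H(X|Y=1) = 1.27178
  Y=2: P(Y=2) = 7/38, P(X|Y=2) = (3/7, 2/7, 2/7) → H(X|Y=2) = 1.55666
  Y=3: P(Y=3) = 5/19, P(X|Y=3) = (1/5, 4/5, 0) → H(X|Y=3) = 0.72193
H(X|Y) = (5/38)·0.72193 + (8/19)·1.27178 + (7/38)·1.55666 + (5/19)·0.72193 = 1.1072 bits

I(X;Y) = H(X) - H(X|Y) = 1.5243 - 1.1072 = 0.4171 bits

Cross-check via I(X;Y) = H(X) + H(Y) - H(X,Y): computing H(Y) from the column sums and H(X,Y) from the 12 cells in the same way gives H(Y) = 1.8669 bits and H(X,Y) = 2.9741 bits, so
I(X;Y) = 1.5243 + 1.8669 - 2.9741 = 0.4171 bits ✓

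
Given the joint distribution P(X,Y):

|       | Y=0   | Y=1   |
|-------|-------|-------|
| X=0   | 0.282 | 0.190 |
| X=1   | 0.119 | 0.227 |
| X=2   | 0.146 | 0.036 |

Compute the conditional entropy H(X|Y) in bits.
1.4056 bits

H(X|Y) = H(X,Y) - H(Y)

H(X,Y) = -Σ_{x,y} P(x,y) log₂ P(x,y). Per-cell terms -P(x,y)·log₂P(x,y):
  X=0: 0.5150, 0.4552
  X=1: 0.3654, 0.4856
  X=2: 0.4053, 0.1727
Sum of the 6 terms: H(X,Y) = 2.3992 bits

Marginal of Y (column sums):
  P(Y=0) = 0.282 + 0.119 + 0.146 = 0.547
  P(Y=1) = 0.190 + 0.227 + 0.036 = 0.453
H(Y) = -[0.547·log₂(0.547) + 0.453·log₂(0.453)]
  = 0.4761 + 0.5175 = 0.9936 bits

H(X|Y) = H(X,Y) - H(Y) = 2.3992 - 0.9936 = 1.4056 bits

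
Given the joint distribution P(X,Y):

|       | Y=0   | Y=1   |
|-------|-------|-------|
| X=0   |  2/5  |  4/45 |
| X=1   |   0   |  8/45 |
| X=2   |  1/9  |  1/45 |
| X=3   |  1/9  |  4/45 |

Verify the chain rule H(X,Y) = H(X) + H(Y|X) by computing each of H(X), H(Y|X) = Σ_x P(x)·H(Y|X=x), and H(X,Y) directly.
H(X) = 1.7997 bits, H(Y|X) = 0.6193 bits, H(X,Y) = 2.4190 bits

Marginal of X (row sums):
  P(X=0) = 2/5 + 4/45 = 22/45
  P(X=1) = 0 + 8/45 = 8/45
  P(X=2) = 1/9 + 1/45 = 2/15
  P(X=3) = 1/9 + 4/45 = 1/5
H(X) = -[(22/45)·log₂(22/45) + (8/45)·log₂(8/45) + (2/15)·log₂(2/15) + (1/5)·log₂(1/5)]
  = 0.5047 + 0.4430 + 0.3876 + 0.4644 = 1.7997 bits

H(Y|X) = Σ_x P(x)·H(Y|X=x):
  X=0: P(X=0) = 22/45, P(Y|X=0) = (9/11, 2/11) → H(Y|X=0) = 0.6840
  X=1: P(X=1) = 8/45, P(Y|X=1) = (0, 1) → H(Y|X=1) = 0.0000
  X=2: P(X=2) = 2/15, P(Y|X=2) = (5/6, 1/6) → H(Y|X=2) = 0.6500
  X=3: P(X=3) = 1/5, P(Y|X=3) = (5/9, 4/9) → H(Y|X=3) = 0.9911
H(Y|X) = (22/45)·0.6840 + (8/45)·0.0000 + (2/15)·0.6500 + (1/5)·0.9911 = 0.6193 bits

H(X,Y) = -Σ_{x,y} P(x,y) log₂ P(x,y). Per-cell terms -P(x,y)·log₂P(x,y):
  X=0: 0.5288, 0.3104
  X=1: 0.0000, 0.4430
  X=2: 0.3522, 0.1220
  X=3: 0.3522, 0.3104
  (cells with P = 0 contribute 0)
Sum of the 8 terms: H(X,Y) = 2.4190 bits

Chain rule check:
  H(X) + H(Y|X) = 1.7997 + 0.6193 = 2.4190 bits
  H(X,Y) = 2.4190 bits
✓ Chain rule verified.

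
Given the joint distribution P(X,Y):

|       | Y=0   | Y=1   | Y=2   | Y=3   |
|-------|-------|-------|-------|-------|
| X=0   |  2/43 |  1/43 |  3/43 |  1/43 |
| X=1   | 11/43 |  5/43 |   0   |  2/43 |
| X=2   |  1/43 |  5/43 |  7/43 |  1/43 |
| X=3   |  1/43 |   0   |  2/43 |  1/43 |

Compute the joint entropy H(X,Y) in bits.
3.2942 bits

H(X,Y) = -Σ_{x,y} P(x,y) log₂ P(x,y). Per-cell terms -P(x,y)·log₂P(x,y):
  X=0: 0.20587, 0.12619, 0.26800, 0.12619
  X=1: 0.50314, 0.36097, 0.00000, 0.20587
  X=2: 0.12619, 0.36097, 0.42633, 0.12619
  X=3: 0.12619, 0.00000, 0.20587, 0.12619
  (cells with P = 0 contribute 0)
Sum of the 16 terms: H(X,Y) = 3.2942 bits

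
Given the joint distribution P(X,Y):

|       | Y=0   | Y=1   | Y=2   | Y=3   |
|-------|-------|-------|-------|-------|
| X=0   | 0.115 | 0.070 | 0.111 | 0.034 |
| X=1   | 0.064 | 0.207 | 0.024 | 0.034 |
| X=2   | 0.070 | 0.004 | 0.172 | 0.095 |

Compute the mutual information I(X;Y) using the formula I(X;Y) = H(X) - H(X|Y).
0.3242 bits

I(X;Y) = H(X) - H(X|Y)

Marginal of X (row sums):
  P(X=0) = 0.115 + 0.070 + 0.111 + 0.034 = 0.330
  P(X=1) = 0.064 + 0.207 + 0.024 + 0.034 = 0.329
  P(X=2) = 0.070 + 0.004 + 0.172 + 0.095 = 0.341
H(X) = -[0.330·log₂(0.330) + 0.329·log₂(0.329) + 0.341·log₂(0.341)]
  = 0.5278 + 0.5277 + 0.5293 = 1.5848 bits

Marginal of Y (column sums):
  P(Y=0) = 0.115 + 0.064 + 0.070 = 0.249
  P(Y=1) = 0.070 + 0.207 + 0.004 = 0.281
  P(Y=2) = 0.111 + 0.024 + 0.172 = 0.307
  P(Y=3) = 0.034 + 0.034 + 0.095 = 0.163
H(X|Y) = Σ_y P(y)·H(X|Y=y):
  Y=0: P(Y=0) = 0.249, P(X|Y=0) = (115/249, 64/249, 70/249) → H(X|Y=0) = 1.5332
  Y=1: P(Y=1) = 0.281, P(X|Y=1) = (70/281, 207/281, 4/281) → H(X|Y=1) = 0.9116
  Y=2: P(Y=2) = 0.307, P(X|Y=2) = (111/307, 24/307, 172/307) → H(X|Y=2) = 1.2864
  Y=3: P(Y=3) = 0.163, P(X|Y=3) = (34/163, 34/163, 95/163) → H(X|Y=3) = 1.3973
H(X|Y) = 0.249·1.5332 + 0.281·0.9116 + 0.307·1.2864 + 0.163·1.3973 = 1.2606 bits

I(X;Y) = H(X) - H(X|Y) = 1.5848 - 1.2606 = 0.3242 bits

Cross-check via I(X;Y) = H(X) + H(Y) - H(X,Y): computing H(Y) from the column sums and H(X,Y) from the 12 cells in the same way gives H(Y) = 1.9637 bits and H(X,Y) = 3.2243 bits, so
I(X;Y) = 1.5848 + 1.9637 - 3.2243 = 0.3242 bits ✓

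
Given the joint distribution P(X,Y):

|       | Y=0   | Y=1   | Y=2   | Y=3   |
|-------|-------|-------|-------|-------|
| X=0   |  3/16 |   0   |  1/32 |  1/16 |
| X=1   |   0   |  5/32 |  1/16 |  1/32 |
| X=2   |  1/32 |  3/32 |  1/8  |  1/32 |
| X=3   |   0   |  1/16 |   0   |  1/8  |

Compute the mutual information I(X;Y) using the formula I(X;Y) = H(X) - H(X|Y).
0.6495 bits

I(X;Y) = H(X) - H(X|Y)

Marginal of X (row sums):
  P(X=0) = 3/16 + 0 + 1/32 + 1/16 = 9/32
  P(X=1) = 0 + 5/32 + 1/16 + 1/32 = 1/4
  P(X=2) = 1/32 + 3/32 + 1/8 + 1/32 = 9/32
  P(X=3) = 0 + 1/16 + 0 + 1/8 = 3/16
H(X) = -[(9/32)·log₂(9/32) + (1/4)·log₂(1/4) + (9/32)·log₂(9/32) + (3/16)·log₂(3/16)]
  = 0.51471 + 0.50000 + 0.51471 + 0.45282 = 1.9822 bits

Marginal of Y (column sums):
  P(Y=0) = 3/16 + 0 + 1/32 + 0 = 7/32
  P(Y=1) = 0 + 5/32 + 3/32 + 1/16 = 5/16
  P(Y=2) = 1/32 + 1/16 + 1/8 + 0 = 7/32
  P(Y=3) = 1/16 + 1/32 + 1/32 + 1/8 = 1/4
H(X|Y) = Σ_y P(y)·H(X|Y=y):
  Y=0: P(Y=0) = 7/32, P(X|Y=0) = (6/7, 0, 1/7, 0) → H(X|Y=0) = 0.59167
  Y=1: P(Y=1) = 5/16, P(X|Y=1) = (0, 1/2, 3/10, 1/5) → H(X|Y=1) = 1.48548
  Y=2: P(Y=2) = 7/32, P(X|Y=2) = (1/7, 2/7, 4/7, 0) → H(X|Y=2) = 1.37878
  Y=3: P(Y=3) = 1/4, P(X|Y=3) = (1/4, 1/8, 1/8, 1/2) → H(X|Y=3) = 1.75000
H(X|Y) = (7/32)·0.59167 + (5/16)·1.48548 + (7/32)·1.37878 + (1/4)·1.75000 = 1.3327 bits

I(X;Y) = H(X) - H(X|Y) = 1.9822 - 1.3327 = 0.6495 bits

Cross-check via I(X;Y) = H(X) + H(Y) - H(X,Y): computing H(Y) from the column sums and H(X,Y) from the 16 cells in the same way gives H(Y) = 1.9837 bits and H(X,Y) = 3.3164 bits, so
I(X;Y) = 1.9822 + 1.9837 - 3.3164 = 0.6495 bits ✓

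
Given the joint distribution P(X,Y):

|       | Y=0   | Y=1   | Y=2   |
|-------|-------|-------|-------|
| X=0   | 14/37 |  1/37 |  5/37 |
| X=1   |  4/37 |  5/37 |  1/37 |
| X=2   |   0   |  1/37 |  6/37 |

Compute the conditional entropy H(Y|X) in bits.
1.0615 bits

H(Y|X) = H(X,Y) - H(X)

H(X,Y) = -Σ_{x,y} P(x,y) log₂ P(x,y). Per-cell terms -P(x,y)·log₂P(x,y):
  X=0: 0.530524, 0.140796, 0.390206
  X=1: 0.346968, 0.390206, 0.140796
  X=2: 0.000000, 0.140796, 0.425593
  (cells with P = 0 contribute 0)
Sum of the 9 terms: H(X,Y) = 2.505885 bits

Marginal of X (row sums):
  P(X=0) = 14/37 + 1/37 + 5/37 = 20/37
  P(X=1) = 4/37 + 5/37 + 1/37 = 10/37
  P(X=2) = 0 + 1/37 + 6/37 = 7/37
H(X) = -[(20/37)·log₂(20/37) + (10/37)·log₂(10/37) + (7/37)·log₂(7/37)]
  = 0.479743 + 0.510142 + 0.454451 = 1.444336 bits

H(Y|X) = H(X,Y) - H(X) = 2.505885 - 1.444336 = 1.0615 bits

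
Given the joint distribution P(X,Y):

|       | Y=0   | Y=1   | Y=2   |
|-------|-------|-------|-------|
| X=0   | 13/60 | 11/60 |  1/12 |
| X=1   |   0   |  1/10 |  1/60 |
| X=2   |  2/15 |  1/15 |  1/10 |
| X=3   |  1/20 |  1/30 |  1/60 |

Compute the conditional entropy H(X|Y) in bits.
1.5774 bits

H(X|Y) = H(X,Y) - H(Y)

H(X,Y) = -Σ_{x,y} P(x,y) log₂ P(x,y). Per-cell terms -P(x,y)·log₂P(x,y):
  X=0: 0.47806, 0.44870, 0.29875
  X=1: 0.00000, 0.33219, 0.09845
  X=2: 0.38759, 0.26046, 0.33219
  X=3: 0.21610, 0.16356, 0.09845
  (cells with P = 0 contribute 0)
Sum of the 12 terms: H(X,Y) = 3.1145 bits

Marginal of Y (column sums):
  P(Y=0) = 13/60 + 0 + 2/15 + 1/20 = 2/5
  P(Y=1) = 11/60 + 1/10 + 1/15 + 1/30 = 23/60
  P(Y=2) = 1/12 + 1/60 + 1/10 + 1/60 = 13/60
H(Y) = -[(2/5)·log₂(2/5) + (23/60)·log₂(23/60) + (13/60)·log₂(13/60)]
  = 0.52877 + 0.53028 + 0.47806 = 1.5371 bits

H(X|Y) = H(X,Y) - H(Y) = 3.1145 - 1.5371 = 1.5774 bits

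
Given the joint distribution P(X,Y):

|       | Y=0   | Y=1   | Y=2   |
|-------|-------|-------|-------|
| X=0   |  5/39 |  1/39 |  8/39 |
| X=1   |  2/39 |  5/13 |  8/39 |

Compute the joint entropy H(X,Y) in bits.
2.2030 bits

H(X,Y) = -Σ_{x,y} P(x,y) log₂ P(x,y). Per-cell terms -P(x,y)·log₂P(x,y):
  X=0: 0.3799, 0.1355, 0.4688
  X=1: 0.2198, 0.5302, 0.4688
Sum of the 6 terms: H(X,Y) = 2.2030 bits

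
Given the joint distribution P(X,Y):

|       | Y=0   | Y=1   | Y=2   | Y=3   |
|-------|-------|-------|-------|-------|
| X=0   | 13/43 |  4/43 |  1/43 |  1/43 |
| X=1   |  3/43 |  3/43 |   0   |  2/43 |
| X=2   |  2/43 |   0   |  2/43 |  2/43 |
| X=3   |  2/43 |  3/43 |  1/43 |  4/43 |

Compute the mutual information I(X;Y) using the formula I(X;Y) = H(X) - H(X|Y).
0.2808 bits

I(X;Y) = H(X) - H(X|Y)

Marginal of X (row sums):
  P(X=0) = 13/43 + 4/43 + 1/43 + 1/43 = 19/43
  P(X=1) = 3/43 + 3/43 + 0 + 2/43 = 8/43
  P(X=2) = 2/43 + 0 + 2/43 + 2/43 = 6/43
  P(X=3) = 2/43 + 3/43 + 1/43 + 4/43 = 10/43
H(X) = -[(19/43)·log₂(19/43) + (8/43)·log₂(8/43) + (6/43)·log₂(6/43) + (10/43)·log₂(10/43)]
  = 0.52066 + 0.45140 + 0.39646 + 0.48938 = 1.8579 bits

Marginal of Y (column sums):
  P(Y=0) = 13/43 + 3/43 + 2/43 + 2/43 = 20/43
  P(Y=1) = 4/43 + 3/43 + 0 + 3/43 = 10/43
  P(Y=2) = 1/43 + 0 + 2/43 + 1/43 = 4/43
  P(Y=3) = 1/43 + 2/43 + 2/43 + 4/43 = 9/43
H(X|Y) = Σ_y P(y)·H(X|Y=y):
  Y=0: P(Y=0) = 20/43, P(X|Y=0) = (13/20, 3/20, 1/10, 1/10) → H(X|Y=0) = 1.47890
  Y=1: P(Y=1) = 10/43, P(X|Y=1) = (2/5, 3/10, 0, 3/10) → H(X|Y=1) = 1.57095
  Y=2: P(Y=2) = 4/43, P(X|Y=2) = (1/4, 0, 1/2, 1/4) → H(X|Y=2) = 1.50000
  Y=3: P(Y=3) = 9/43, P(X|Y=3) = (1/9, 2/9, 2/9, 4/9) → H(X|Y=3) = 1.83659
H(X|Y) = (20/43)·1.47890 + (10/43)·1.57095 + (4/43)·1.50000 + (9/43)·1.83659 = 1.5771 bits

I(X;Y) = H(X) - H(X|Y) = 1.8579 - 1.5771 = 0.2808 bits

Cross-check via I(X;Y) = H(X) + H(Y) - H(X,Y): computing H(Y) from the column sums and H(X,Y) from the 16 cells in the same way gives H(Y) = 1.7940 bits and H(X,Y) = 3.3711 bits, so
I(X;Y) = 1.8579 + 1.7940 - 3.3711 = 0.2808 bits ✓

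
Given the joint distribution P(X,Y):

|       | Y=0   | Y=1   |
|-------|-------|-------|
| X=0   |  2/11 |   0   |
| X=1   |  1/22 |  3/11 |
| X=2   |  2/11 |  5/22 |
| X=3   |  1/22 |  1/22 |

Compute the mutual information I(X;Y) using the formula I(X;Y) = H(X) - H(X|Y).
0.3094 bits

I(X;Y) = H(X) - H(X|Y)

Marginal of X (row sums):
  P(X=0) = 2/11 + 0 = 2/11
  P(X=1) = 1/22 + 3/11 = 7/22
  P(X=2) = 2/11 + 5/22 = 9/22
  P(X=3) = 1/22 + 1/22 = 1/11
H(X) = -[(2/11)·log₂(2/11) + (7/22)·log₂(7/22) + (9/22)·log₂(9/22) + (1/11)·log₂(1/11)]
  = 0.44717 + 0.52566 + 0.52753 + 0.31449 = 1.81485 bits

Marginal of Y (column sums):
  P(Y=0) = 2/11 + 1/22 + 2/11 + 1/22 = 5/11
  P(Y=1) = 0 + 3/11 + 5/22 + 1/22 = 6/11
H(X|Y) = Σ_y P(y)·H(X|Y=y):
  Y=0: P(Y=0) = 5/11, P(X|Y=0) = (2/5, 1/10, 2/5, 1/10) → H(X|Y=0) = 1.72193
  Y=1: P(Y=1) = 6/11, P(X|Y=1) = (0, 1/2, 5/12, 1/12) → H(X|Y=1) = 1.32501
H(X|Y) = (5/11)·1.72193 + (6/11)·1.32501 = 1.50543 bits

I(X;Y) = H(X) - H(X|Y) = 1.81485 - 1.50543 = 0.3094 bits

Cross-check via I(X;Y) = H(X) + H(Y) - H(X,Y): computing H(Y) from the column sums and H(X,Y) from the 8 cells in the same way gives H(Y) = 0.99403 bits and H(X,Y) = 2.49946 bits, so
I(X;Y) = 1.81485 + 0.99403 - 2.49946 = 0.3094 bits ✓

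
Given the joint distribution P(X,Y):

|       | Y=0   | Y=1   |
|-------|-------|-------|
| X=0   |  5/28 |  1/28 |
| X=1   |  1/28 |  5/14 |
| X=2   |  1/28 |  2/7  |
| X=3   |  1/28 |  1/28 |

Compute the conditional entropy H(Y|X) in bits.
0.5451 bits

H(Y|X) = H(X,Y) - H(X)

H(X,Y) = -Σ_{x,y} P(x,y) log₂ P(x,y). Per-cell terms -P(x,y)·log₂P(x,y):
  X=0: 0.44383, 0.17169
  X=1: 0.17169, 0.53051
  X=2: 0.17169, 0.51639
  X=3: 0.17169, 0.17169
Sum of the 8 terms: H(X,Y) = 2.34918 bits

Marginal of X (row sums):
  P(X=0) = 5/28 + 1/28 = 3/14
  P(X=1) = 1/28 + 5/14 = 11/28
  P(X=2) = 1/28 + 2/7 = 9/28
  P(X=3) = 1/28 + 1/28 = 1/14
H(X) = -[(3/14)·log₂(3/14) + (11/28)·log₂(11/28) + (9/28)·log₂(9/28) + (1/14)·log₂(1/14)]
  = 0.47623 + 0.52954 + 0.52632 + 0.27195 = 1.80404 bits

H(Y|X) = H(X,Y) - H(X) = 2.34918 - 1.80404 = 0.5451 bits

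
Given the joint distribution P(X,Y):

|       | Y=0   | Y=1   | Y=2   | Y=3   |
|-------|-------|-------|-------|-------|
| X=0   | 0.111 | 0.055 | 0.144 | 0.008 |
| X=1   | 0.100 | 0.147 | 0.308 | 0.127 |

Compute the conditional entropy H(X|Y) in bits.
0.8331 bits

H(X|Y) = H(X,Y) - H(Y)

H(X,Y) = -Σ_{x,y} P(x,y) log₂ P(x,y). Per-cell terms -P(x,y)·log₂P(x,y):
  X=0: 0.35202, 0.23014, 0.40260, 0.05573
  X=1: 0.33219, 0.40662, 0.52329, 0.37809
Sum of the 8 terms: H(X,Y) = 2.6807 bits

Marginal of Y (column sums):
  P(Y=0) = 0.111 + 0.100 = 0.211
  P(Y=1) = 0.055 + 0.147 = 0.202
  P(Y=2) = 0.144 + 0.308 = 0.452
  P(Y=3) = 0.008 + 0.127 = 0.135
H(Y) = -[0.211·log₂(0.211) + 0.202·log₂(0.202) + 0.452·log₂(0.452) + 0.135·log₂(0.135)]
  = 0.47363 + 0.46613 + 0.51781 + 0.39001 = 1.8476 bits

H(X|Y) = H(X,Y) - H(Y) = 2.6807 - 1.8476 = 0.8331 bits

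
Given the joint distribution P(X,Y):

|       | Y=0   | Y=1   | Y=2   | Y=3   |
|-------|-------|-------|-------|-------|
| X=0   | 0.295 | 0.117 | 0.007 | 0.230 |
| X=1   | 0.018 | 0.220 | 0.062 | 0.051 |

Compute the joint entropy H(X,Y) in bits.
2.4721 bits

H(X,Y) = -Σ_{x,y} P(x,y) log₂ P(x,y). Per-cell terms -P(x,y)·log₂P(x,y):
  X=0: 0.51956, 0.36216, 0.05011, 0.48767
  X=1: 0.10433, 0.48057, 0.24872, 0.21896
Sum of the 8 terms: H(X,Y) = 2.4721 bits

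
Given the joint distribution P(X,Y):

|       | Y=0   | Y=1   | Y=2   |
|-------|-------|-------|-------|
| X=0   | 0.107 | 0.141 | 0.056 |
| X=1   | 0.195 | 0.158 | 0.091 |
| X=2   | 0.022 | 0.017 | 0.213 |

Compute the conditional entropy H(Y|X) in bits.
1.3244 bits

H(Y|X) = H(X,Y) - H(X)

H(X,Y) = -Σ_{x,y} P(x,y) log₂ P(x,y). Per-cell terms -P(x,y)·log₂P(x,y):
  X=0: 0.3450, 0.3985, 0.2329
  X=1: 0.4599, 0.4206, 0.3147
  X=2: 0.1211, 0.0999, 0.4752
Sum of the 9 terms: H(X,Y) = 2.8678 bits

Marginal of X (row sums):
  P(X=0) = 0.107 + 0.141 + 0.056 = 0.304
  P(X=1) = 0.195 + 0.158 + 0.091 = 0.444
  P(X=2) = 0.022 + 0.017 + 0.213 = 0.252
H(X) = -[0.304·log₂(0.304) + 0.444·log₂(0.444) + 0.252·log₂(0.252)]
  = 0.5222 + 0.5201 + 0.5011 = 1.5434 bits

H(Y|X) = H(X,Y) - H(X) = 2.8678 - 1.5434 = 1.3244 bits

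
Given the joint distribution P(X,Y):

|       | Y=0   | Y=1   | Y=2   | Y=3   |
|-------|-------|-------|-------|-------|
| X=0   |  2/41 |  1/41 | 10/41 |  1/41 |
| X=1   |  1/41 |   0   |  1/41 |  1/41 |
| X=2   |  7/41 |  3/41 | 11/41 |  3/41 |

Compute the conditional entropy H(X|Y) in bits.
1.1830 bits

H(X|Y) = H(X,Y) - H(Y)

H(X,Y) = -Σ_{x,y} P(x,y) log₂ P(x,y). Per-cell terms -P(x,y)·log₂P(x,y):
  X=0: 0.2125635, 0.1306720, 0.4964936, 0.1306720
  X=1: 0.1306720, 0.0000000, 0.1306720, 0.1306720
  X=2: 0.4353995, 0.2760431, 0.5092518, 0.2760431
  (cells with P = 0 contribute 0)
Sum of the 12 terms: H(X,Y) = 2.859155 bits

Marginal of Y (column sums):
  P(Y=0) = 2/41 + 1/41 + 7/41 = 10/41
  P(Y=1) = 1/41 + 0 + 3/41 = 4/41
  P(Y=2) = 10/41 + 1/41 + 11/41 = 22/41
  P(Y=3) = 1/41 + 1/41 + 3/41 = 5/41
H(Y) = -[(10/41)·log₂(10/41) + (4/41)·log₂(4/41) + (22/41)·log₂(22/41) + (5/41)·log₂(5/41)]
  = 0.4964936 + 0.3275660 + 0.4819183 + 0.3701980 = 1.676176 bits

H(X|Y) = H(X,Y) - H(Y) = 2.859155 - 1.676176 = 1.1830 bits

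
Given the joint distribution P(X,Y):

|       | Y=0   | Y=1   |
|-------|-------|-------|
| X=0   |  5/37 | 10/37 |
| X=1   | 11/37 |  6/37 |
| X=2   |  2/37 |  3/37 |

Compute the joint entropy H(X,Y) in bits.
2.3676 bits

H(X,Y) = -Σ_{x,y} P(x,y) log₂ P(x,y). Per-cell terms -P(x,y)·log₂P(x,y):
  X=0: 0.3902, 0.5101
  X=1: 0.5203, 0.4256
  X=2: 0.2275, 0.2939
Sum of the 6 terms: H(X,Y) = 2.3676 bits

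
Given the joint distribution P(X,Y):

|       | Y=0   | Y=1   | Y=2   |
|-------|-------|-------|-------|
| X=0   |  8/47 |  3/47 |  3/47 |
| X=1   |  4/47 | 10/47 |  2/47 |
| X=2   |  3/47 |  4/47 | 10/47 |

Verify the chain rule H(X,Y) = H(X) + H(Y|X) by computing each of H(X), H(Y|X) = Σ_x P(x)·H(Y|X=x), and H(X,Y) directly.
H(X) = 1.5803 bits, H(Y|X) = 1.3635 bits, H(X,Y) = 2.9439 bits

Marginal of X (row sums):
  P(X=0) = 8/47 + 3/47 + 3/47 = 14/47
  P(X=1) = 4/47 + 10/47 + 2/47 = 16/47
  P(X=2) = 3/47 + 4/47 + 10/47 = 17/47
H(X) = -[(14/47)·log₂(14/47) + (16/47)·log₂(16/47) + (17/47)·log₂(17/47)]
  = 0.52045 + 0.52922 + 0.53066 = 1.5803 bits

H(Y|X) = Σ_x P(x)·H(Y|X=x):
  X=0: P(X=0) = 14/47, P(Y|X=0) = (4/7, 3/14, 3/14) → H(Y|X=0) = 1.41380
  X=1: P(X=1) = 16/47, P(Y|X=1) = (1/4, 5/8, 1/8) → H(Y|X=1) = 1.29879
  X=2: P(X=2) = 17/47, P(Y|X=2) = (3/17, 4/17, 10/17) → H(Y|X=2) = 1.38310
H(Y|X) = (14/47)·1.41380 + (16/47)·1.29879 + (17/47)·1.38310 = 1.3635 bits

H(X,Y) = -Σ_{x,y} P(x,y) log₂ P(x,y). Per-cell terms -P(x,y)·log₂P(x,y):
  X=0: 0.43482, 0.25338, 0.25338
  X=1: 0.30252, 0.47503, 0.19381
  X=2: 0.25338, 0.30252, 0.47503
Sum of the 9 terms: H(X,Y) = 2.9439 bits

Chain rule check:
  H(X) + H(Y|X) = 1.5803 + 1.3635 = 2.9438 bits
  H(X,Y) = 2.9439 bits
✓ Chain rule verified (Δ = 0.0001 is 4-dp rounding noise: each of the three values was rounded independently).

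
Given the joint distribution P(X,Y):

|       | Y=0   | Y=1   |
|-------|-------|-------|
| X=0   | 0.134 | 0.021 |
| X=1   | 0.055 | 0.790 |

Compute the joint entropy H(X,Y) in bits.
1.0044 bits

H(X,Y) = -Σ_{x,y} P(x,y) log₂ P(x,y). Per-cell terms -P(x,y)·log₂P(x,y):
  X=0: 0.3886, 0.1170
  X=1: 0.2301, 0.2687
Sum of the 4 terms: H(X,Y) = 1.0044 bits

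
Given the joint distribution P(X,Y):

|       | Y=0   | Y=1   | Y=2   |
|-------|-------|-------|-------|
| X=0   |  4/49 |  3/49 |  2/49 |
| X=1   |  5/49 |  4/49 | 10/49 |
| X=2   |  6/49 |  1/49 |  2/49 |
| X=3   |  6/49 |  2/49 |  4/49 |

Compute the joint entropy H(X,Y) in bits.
3.3575 bits

H(X,Y) = -Σ_{x,y} P(x,y) log₂ P(x,y). Per-cell terms -P(x,y)·log₂P(x,y):
  X=0: 0.29508, 0.24672, 0.18836
  X=1: 0.33600, 0.29508, 0.46791
  X=2: 0.37099, 0.11459, 0.18836
  X=3: 0.37099, 0.18836, 0.29508
Sum of the 12 terms: H(X,Y) = 3.3575 bits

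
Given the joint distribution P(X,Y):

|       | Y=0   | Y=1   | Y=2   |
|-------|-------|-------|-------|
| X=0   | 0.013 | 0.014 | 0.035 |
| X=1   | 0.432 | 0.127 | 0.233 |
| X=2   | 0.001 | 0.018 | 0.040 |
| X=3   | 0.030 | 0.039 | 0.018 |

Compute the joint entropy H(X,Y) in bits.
2.4665 bits

H(X,Y) = -Σ_{x,y} P(x,y) log₂ P(x,y). Per-cell terms -P(x,y)·log₂P(x,y):
  X=0: 0.0814, 0.0862, 0.1693
  X=1: 0.5231, 0.3781, 0.4897
  X=2: 0.0100, 0.1043, 0.1858
  X=3: 0.1518, 0.1825, 0.1043
Sum of the 12 terms: H(X,Y) = 2.4665 bits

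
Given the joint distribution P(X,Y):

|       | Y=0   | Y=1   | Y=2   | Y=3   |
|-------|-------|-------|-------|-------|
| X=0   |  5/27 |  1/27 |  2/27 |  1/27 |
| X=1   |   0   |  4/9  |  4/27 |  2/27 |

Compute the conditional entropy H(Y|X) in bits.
1.3688 bits

H(Y|X) = H(X,Y) - H(X)

H(X,Y) = -Σ_{x,y} P(x,y) log₂ P(x,y). Per-cell terms -P(x,y)·log₂P(x,y):
  X=0: 0.450548, 0.176107, 0.278140, 0.176107
  X=1: 0.000000, 0.519967, 0.408131, 0.278140
  (cells with P = 0 contribute 0)
Sum of the 8 terms: H(X,Y) = 2.28714 bits

Marginal of X (row sums):
  P(X=0) = 5/27 + 1/27 + 2/27 + 1/27 = 1/3
  P(X=1) = 0 + 4/9 + 4/27 + 2/27 = 2/3
H(X) = -[(1/3)·log₂(1/3) + (2/3)·log₂(2/3)]
  = 0.528321 + 0.389975 = 0.91830 bits

H(Y|X) = H(X,Y) - H(X) = 2.28714 - 0.91830 = 1.3688 bits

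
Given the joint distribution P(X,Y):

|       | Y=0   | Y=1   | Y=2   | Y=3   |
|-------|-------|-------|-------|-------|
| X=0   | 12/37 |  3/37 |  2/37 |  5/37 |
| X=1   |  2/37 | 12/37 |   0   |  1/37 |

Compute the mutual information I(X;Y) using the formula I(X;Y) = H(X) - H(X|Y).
0.3521 bits

I(X;Y) = H(X) - H(X|Y)

Marginal of X (row sums):
  P(X=0) = 12/37 + 3/37 + 2/37 + 5/37 = 22/37
  P(X=1) = 2/37 + 12/37 + 0 + 1/37 = 15/37
H(X) = -[(22/37)·log₂(22/37) + (15/37)·log₂(15/37)]
  = 0.445959 + 0.528066 = 0.974025 bits

Marginal of Y (column sums):
  P(Y=0) = 12/37 + 2/37 = 14/37
  P(Y=1) = 3/37 + 12/37 = 15/37
  P(Y=2) = 2/37 + 0 = 2/37
  P(Y=3) = 5/37 + 1/37 = 6/37
H(X|Y) = Σ_y P(y)·H(X|Y=y):
  Y=0: P(Y=0) = 14/37, P(X|Y=0) = (6/7, 1/7) → H(X|Y=0) = 0.591673
  Y=1: P(Y=1) = 15/37, P(X|Y=1) = (1/5, 4/5) → H(X|Y=1) = 0.721928
  Y=2: P(Y=2) = 2/37, P(X|Y=2) = (1, 0) → H(X|Y=2) = 0.000000
  Y=3: P(Y=3) = 6/37, P(X|Y=3) = (5/6, 1/6) → H(X|Y=3) = 0.650022
H(X|Y) = (14/37)·0.591673 + (15/37)·0.721928 + (2/37)·0.000000 + (6/37)·0.650022 = 0.621959 bits

I(X;Y) = H(X) - H(X|Y) = 0.974025 - 0.621959 = 0.3521 bits

Cross-check via I(X;Y) = H(X) + H(Y) - H(X,Y): computing H(Y) from the column sums and H(X,Y) from the 8 cells in the same way gives H(Y) = 1.711721 bits and H(X,Y) = 2.333680 bits, so
I(X;Y) = 0.974025 + 1.711721 - 2.333680 = 0.3521 bits ✓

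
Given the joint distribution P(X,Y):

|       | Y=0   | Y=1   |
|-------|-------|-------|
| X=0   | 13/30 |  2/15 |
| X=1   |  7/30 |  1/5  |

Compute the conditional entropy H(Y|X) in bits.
0.8775 bits

H(Y|X) = H(X,Y) - H(X)

H(X,Y) = -Σ_{x,y} P(x,y) log₂ P(x,y). Per-cell terms -P(x,y)·log₂P(x,y):
  X=0: 0.522795, 0.387585
  X=1: 0.489892, 0.464386
Sum of the 4 terms: H(X,Y) = 1.86466 bits

Marginal of X (row sums):
  P(X=0) = 13/30 + 2/15 = 17/30
  P(X=1) = 7/30 + 1/5 = 13/30
H(X) = -[(17/30)·log₂(17/30) + (13/30)·log₂(13/30)]
  = 0.464342 + 0.522795 = 0.98714 bits

H(Y|X) = H(X,Y) - H(X) = 1.86466 - 0.98714 = 0.8775 bits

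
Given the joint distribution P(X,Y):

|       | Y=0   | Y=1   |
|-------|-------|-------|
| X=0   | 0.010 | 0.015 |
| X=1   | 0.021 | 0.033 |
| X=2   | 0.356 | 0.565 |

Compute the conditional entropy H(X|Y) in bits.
0.4698 bits

H(X|Y) = H(X,Y) - H(Y)

H(X,Y) = -Σ_{x,y} P(x,y) log₂ P(x,y). Per-cell terms -P(x,y)·log₂P(x,y):
  X=0: 0.0664, 0.0909
  X=1: 0.1170, 0.1624
  X=2: 0.5305, 0.4654
Sum of the 6 terms: H(X,Y) = 1.4326 bits

Marginal of Y (column sums):
  P(Y=0) = 0.010 + 0.021 + 0.356 = 0.387
  P(Y=1) = 0.015 + 0.033 + 0.565 = 0.613
H(Y) = -[0.387·log₂(0.387) + 0.613·log₂(0.613)]
  = 0.5300 + 0.4328 = 0.9628 bits

H(X|Y) = H(X,Y) - H(Y) = 1.4326 - 0.9628 = 0.4698 bits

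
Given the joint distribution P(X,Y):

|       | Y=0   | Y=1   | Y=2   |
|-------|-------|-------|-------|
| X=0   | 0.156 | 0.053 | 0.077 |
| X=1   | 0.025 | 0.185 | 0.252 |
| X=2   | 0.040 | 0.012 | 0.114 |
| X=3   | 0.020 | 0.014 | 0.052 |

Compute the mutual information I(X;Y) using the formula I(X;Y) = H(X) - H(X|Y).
0.2174 bits

I(X;Y) = H(X) - H(X|Y)

Marginal of X (row sums):
  P(X=0) = 0.156 + 0.053 + 0.077 = 0.286
  P(X=1) = 0.025 + 0.185 + 0.252 = 0.462
  P(X=2) = 0.040 + 0.012 + 0.114 = 0.166
  P(X=3) = 0.020 + 0.014 + 0.052 = 0.086
H(X) = -[0.286·log₂(0.286) + 0.462·log₂(0.462) + 0.166·log₂(0.166) + 0.086·log₂(0.086)]
  = 0.516491 + 0.514684 + 0.430064 + 0.304399 = 1.76564 bits

Marginal of Y (column sums):
  P(Y=0) = 0.156 + 0.025 + 0.040 + 0.020 = 0.241
  P(Y=1) = 0.053 + 0.185 + 0.012 + 0.014 = 0.264
  P(Y=2) = 0.077 + 0.252 + 0.114 + 0.052 = 0.495
H(X|Y) = Σ_y P(y)·H(X|Y=y):
  Y=0: P(Y=0) = 0.241, P(X|Y=0) = (156/241, 25/241, 40/241, 20/241) → H(X|Y=0) = 1.473326
  Y=1: P(Y=1) = 0.264, P(X|Y=1) = (53/264, 185/264, 1/22, 7/132) → H(X|Y=1) = 1.251940
  Y=2: P(Y=2) = 0.495, P(X|Y=2) = (7/45, 28/55, 38/165, 52/495) → H(X|Y=2) = 1.742821
H(X|Y) = 0.241·1.473326 + 0.264·1.251940 + 0.495·1.742821 = 1.54828 bits

I(X;Y) = H(X) - H(X|Y) = 1.76564 - 1.54828 = 0.2174 bits

Cross-check via I(X;Y) = H(X) + H(Y) - H(X,Y): computing H(Y) from the column sums and H(X,Y) from the 12 cells in the same way gives H(Y) = 1.50417 bits and H(X,Y) = 3.05245 bits, so
I(X;Y) = 1.76564 + 1.50417 - 3.05245 = 0.2174 bits ✓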